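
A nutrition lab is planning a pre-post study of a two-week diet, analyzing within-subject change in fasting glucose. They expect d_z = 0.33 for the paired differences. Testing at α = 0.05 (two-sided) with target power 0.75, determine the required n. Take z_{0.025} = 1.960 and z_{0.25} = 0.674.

For a paired (one-sample on differences) test: n = ((z_{α/2} + z_β) / d)².
z_{α/2} + z_β = 1.960 + 0.674 = 2.634.
n = (2.634 / 0.33)² = 7.982² = 63.71.
Round up.

n = 64 pairs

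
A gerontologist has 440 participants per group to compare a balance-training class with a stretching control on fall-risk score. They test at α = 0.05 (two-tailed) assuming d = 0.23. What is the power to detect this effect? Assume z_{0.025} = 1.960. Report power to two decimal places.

For two equal groups, power = Φ(d·√(n/2) − z_{α/2}).
d·√(n/2) = 0.23 × √(440/2) = 0.23 × 14.832 = 3.411.
z_β = 3.411 − 1.960 = 1.451.
Power = Φ(1.451) = 0.927.

power ≈ 0.93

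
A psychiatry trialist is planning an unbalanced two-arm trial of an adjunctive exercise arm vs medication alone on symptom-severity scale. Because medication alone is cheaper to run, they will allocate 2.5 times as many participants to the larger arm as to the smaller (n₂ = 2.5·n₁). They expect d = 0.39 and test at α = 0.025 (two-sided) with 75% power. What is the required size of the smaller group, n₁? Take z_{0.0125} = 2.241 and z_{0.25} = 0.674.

With allocation ratio k = n₂/n₁ = 2.5, Var(x̄₁−x̄₂) = σ²(1/n₁ + 1/(k·n₁)) = σ²·(k+1)/(k·n₁).
So n₁ = (1 + 1/k)·((z_{α/2} + z_β)/d)² = 1.400 × (2.915/0.39)².
n₁ = 1.400 × 55.87 = 78.2.
Round up: n₁ = 79, giving n₂ = ⌈2.5 × 79⌉ = ⌈197.5⌉ = 198.

n₁ = 79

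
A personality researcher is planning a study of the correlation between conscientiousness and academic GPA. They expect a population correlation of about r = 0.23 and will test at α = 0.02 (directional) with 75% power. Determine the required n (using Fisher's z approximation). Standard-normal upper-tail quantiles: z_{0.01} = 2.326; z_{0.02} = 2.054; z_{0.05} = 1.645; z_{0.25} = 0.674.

n = 139

Fisher's z: C = ½·ln((1+r)/(1−r)) = ½·ln(1.5974) = 0.2342.
n = ((z_{α} + z_β)/C)² + 3.
(2.054 + 0.674) / 0.2342 = 2.728 / 0.2342 = 11.648.
n = 11.648² + 3 = 135.68 + 3 = 138.7.
Round up.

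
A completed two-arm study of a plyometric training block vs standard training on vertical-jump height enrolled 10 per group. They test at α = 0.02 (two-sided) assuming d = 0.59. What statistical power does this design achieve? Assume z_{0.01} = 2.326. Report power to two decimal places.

power ≈ 0.16

For two equal groups, power = Φ(d·√(n/2) − z_{α/2}).
d·√(n/2) = 0.59 × √(10/2) = 0.59 × 2.236 = 1.319.
z_β = 1.319 − 2.326 = -1.007.
Power = Φ(-1.007) = 0.157.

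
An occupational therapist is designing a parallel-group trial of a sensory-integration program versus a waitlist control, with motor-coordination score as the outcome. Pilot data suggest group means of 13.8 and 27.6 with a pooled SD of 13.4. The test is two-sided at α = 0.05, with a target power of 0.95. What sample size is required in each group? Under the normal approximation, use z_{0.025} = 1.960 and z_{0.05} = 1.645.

Cohen's d = |M₁ − M₂| / SD_pooled = |13.8 − 27.6| / 13.4 = 13.8 / 13.4 = 1.030.
For two independent groups with equal n: n = 2·((z_{α/2} + z_β) / d)².
z_{α/2} + z_β = 1.960 + 1.645 = 3.605.
n = 2 × (3.605 / 1.030)² = 2 × 3.500² = 2 × 12.25 = 24.5.
Round up to the next whole participant.

n = 25 per group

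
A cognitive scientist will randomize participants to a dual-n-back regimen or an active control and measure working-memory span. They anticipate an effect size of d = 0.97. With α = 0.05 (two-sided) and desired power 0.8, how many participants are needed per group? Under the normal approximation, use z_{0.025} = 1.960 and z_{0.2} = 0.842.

For two independent groups with equal n: n = 2·((z_{α/2} + z_β) / d)².
z_{α/2} + z_β = 1.960 + 0.842 = 2.802.
n = 2 × (2.802 / 0.97)² = 2 × 2.889² = 2 × 8.34 = 16.7.
Round up to the next whole participant.

n = 17 per group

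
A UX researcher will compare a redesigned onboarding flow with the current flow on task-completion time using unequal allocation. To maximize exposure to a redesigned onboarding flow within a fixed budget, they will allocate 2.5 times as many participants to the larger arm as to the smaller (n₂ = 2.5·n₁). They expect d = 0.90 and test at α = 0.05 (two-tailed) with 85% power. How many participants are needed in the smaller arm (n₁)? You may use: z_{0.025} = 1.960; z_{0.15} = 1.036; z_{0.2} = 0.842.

n₁ = 16

With allocation ratio k = n₂/n₁ = 2.5, Var(x̄₁−x̄₂) = σ²(1/n₁ + 1/(k·n₁)) = σ²·(k+1)/(k·n₁).
So n₁ = (1 + 1/k)·((z_{α/2} + z_β)/d)² = 1.400 × (2.996/0.90)².
n₁ = 1.400 × 11.08 = 15.5.
Round up: n₁ = 16, giving n₂ = 2.5 × 16 = 40.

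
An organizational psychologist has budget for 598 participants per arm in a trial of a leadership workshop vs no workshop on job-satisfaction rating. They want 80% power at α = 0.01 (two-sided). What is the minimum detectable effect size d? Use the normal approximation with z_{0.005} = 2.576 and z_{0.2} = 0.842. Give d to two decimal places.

d_min ≈ 0.20

For two independent groups of n = 598 each: d_min = (z_{α/2} + z_β)·√(2/n).
z-sum = 2.576 + 0.842 = 3.418.
d_min = 3.418 × √(2/598) = 3.418 × 0.0578 = 0.198.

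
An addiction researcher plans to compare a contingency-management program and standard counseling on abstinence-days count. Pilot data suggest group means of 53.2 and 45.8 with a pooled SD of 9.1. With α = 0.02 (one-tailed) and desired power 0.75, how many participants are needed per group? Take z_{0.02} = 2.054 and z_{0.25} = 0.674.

n = 23 per group

Cohen's d = |M₁ − M₂| / SD_pooled = |53.2 − 45.8| / 9.1 = 7.4 / 9.1 = 0.813.
For two independent groups with equal n: n = 2·((z_{α} + z_β) / d)².
z_{α} + z_β = 2.054 + 0.674 = 2.728.
n = 2 × (2.728 / 0.813)² = 2 × 3.355² = 2 × 11.26 = 22.5.
Round up to the next whole participant.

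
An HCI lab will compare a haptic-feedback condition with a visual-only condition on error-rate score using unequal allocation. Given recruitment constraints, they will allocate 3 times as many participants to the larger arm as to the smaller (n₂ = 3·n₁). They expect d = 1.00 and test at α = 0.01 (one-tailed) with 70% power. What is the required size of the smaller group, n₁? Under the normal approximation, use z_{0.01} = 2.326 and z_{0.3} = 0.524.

With allocation ratio k = n₂/n₁ = 3, Var(x̄₁−x̄₂) = σ²(1/n₁ + 1/(k·n₁)) = σ²·(k+1)/(k·n₁).
So n₁ = (1 + 1/k)·((z_{α} + z_β)/d)² = 1.333 × (2.850/1.00)².
n₁ = 1.333 × 8.12 = 10.8.
Round up: n₁ = 11, giving n₂ = 3 × 11 = 33.

n₁ = 11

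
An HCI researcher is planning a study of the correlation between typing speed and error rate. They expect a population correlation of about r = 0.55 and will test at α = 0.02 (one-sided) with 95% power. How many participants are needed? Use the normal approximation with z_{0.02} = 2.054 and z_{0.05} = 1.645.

n = 39

Fisher's z: C = ½·ln((1+r)/(1−r)) = ½·ln(3.4444) = 0.6184.
n = ((z_{α} + z_β)/C)² + 3.
(2.054 + 1.645) / 0.6184 = 3.699 / 0.6184 = 5.982.
n = 5.982² + 3 = 35.78 + 3 = 38.8.
Round up.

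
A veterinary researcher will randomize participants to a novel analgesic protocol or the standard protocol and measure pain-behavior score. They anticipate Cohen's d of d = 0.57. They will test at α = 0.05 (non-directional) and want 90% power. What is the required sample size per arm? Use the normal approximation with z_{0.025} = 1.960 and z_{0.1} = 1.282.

For two independent groups with equal n: n = 2·((z_{α/2} + z_β) / d)².
z_{α/2} + z_β = 1.960 + 1.282 = 3.242.
n = 2 × (3.242 / 0.57)² = 2 × 5.688² = 2 × 32.35 = 64.7.
Round up to the next whole participant.

n = 65 per group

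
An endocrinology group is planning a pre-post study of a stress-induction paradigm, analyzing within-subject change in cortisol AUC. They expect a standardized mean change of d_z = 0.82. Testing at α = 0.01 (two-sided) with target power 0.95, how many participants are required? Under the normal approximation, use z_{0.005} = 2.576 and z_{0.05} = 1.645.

For a paired (one-sample on differences) test: n = ((z_{α/2} + z_β) / d)².
z_{α/2} + z_β = 2.576 + 1.645 = 4.221.
n = (4.221 / 0.82)² = 5.148² = 26.50.
Round up.

n = 27 pairs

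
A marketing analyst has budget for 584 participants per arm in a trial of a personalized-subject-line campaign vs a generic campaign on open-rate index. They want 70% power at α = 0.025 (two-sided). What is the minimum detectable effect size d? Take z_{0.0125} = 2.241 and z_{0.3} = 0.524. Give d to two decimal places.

d_min ≈ 0.16

For two independent groups of n = 584 each: d_min = (z_{α/2} + z_β)·√(2/n).
z-sum = 2.241 + 0.524 = 2.765.
d_min = 2.765 × √(2/584) = 2.765 × 0.0585 = 0.162.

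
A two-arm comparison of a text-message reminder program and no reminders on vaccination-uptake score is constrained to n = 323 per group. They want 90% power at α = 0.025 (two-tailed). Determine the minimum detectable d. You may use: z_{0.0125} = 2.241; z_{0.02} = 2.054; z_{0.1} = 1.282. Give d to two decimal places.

d_min ≈ 0.28

For two independent groups of n = 323 each: d_min = (z_{α/2} + z_β)·√(2/n).
z-sum = 2.241 + 1.282 = 3.523.
d_min = 3.523 × √(2/323) = 3.523 × 0.0787 = 0.277.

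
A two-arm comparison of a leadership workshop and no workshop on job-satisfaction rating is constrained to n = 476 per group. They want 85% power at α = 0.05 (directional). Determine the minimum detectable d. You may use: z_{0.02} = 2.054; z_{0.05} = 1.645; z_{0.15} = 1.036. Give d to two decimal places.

For two independent groups of n = 476 each: d_min = (z_{α} + z_β)·√(2/n).
z-sum = 1.645 + 1.036 = 2.681.
d_min = 2.681 × √(2/476) = 2.681 × 0.0648 = 0.174.

d_min ≈ 0.17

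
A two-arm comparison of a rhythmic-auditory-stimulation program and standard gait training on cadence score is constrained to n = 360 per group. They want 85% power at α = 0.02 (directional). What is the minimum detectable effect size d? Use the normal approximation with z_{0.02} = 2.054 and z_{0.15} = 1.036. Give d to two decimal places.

For two independent groups of n = 360 each: d_min = (z_{α} + z_β)·√(2/n).
z-sum = 2.054 + 1.036 = 3.090.
d_min = 3.090 × √(2/360) = 3.090 × 0.0745 = 0.230.

d_min ≈ 0.23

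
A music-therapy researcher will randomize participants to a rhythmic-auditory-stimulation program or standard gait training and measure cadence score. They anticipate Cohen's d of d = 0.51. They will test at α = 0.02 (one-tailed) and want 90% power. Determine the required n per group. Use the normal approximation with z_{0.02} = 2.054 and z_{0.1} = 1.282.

For two independent groups with equal n: n = 2·((z_{α} + z_β) / d)².
z_{α} + z_β = 2.054 + 1.282 = 3.336.
n = 2 × (3.336 / 0.51)² = 2 × 6.541² = 2 × 42.79 = 85.6.
Round up to the next whole participant.

n = 86 per group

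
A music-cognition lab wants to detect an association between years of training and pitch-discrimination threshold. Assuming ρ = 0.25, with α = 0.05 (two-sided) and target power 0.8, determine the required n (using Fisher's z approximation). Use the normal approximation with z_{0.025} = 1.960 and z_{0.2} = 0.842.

n = 124

Fisher's z: C = ½·ln((1+r)/(1−r)) = ½·ln(1.6667) = 0.2554.
n = ((z_{α/2} + z_β)/C)² + 3.
(1.960 + 0.842) / 0.2554 = 2.802 / 0.2554 = 10.971.
n = 10.971² + 3 = 120.36 + 3 = 123.4.
Round up.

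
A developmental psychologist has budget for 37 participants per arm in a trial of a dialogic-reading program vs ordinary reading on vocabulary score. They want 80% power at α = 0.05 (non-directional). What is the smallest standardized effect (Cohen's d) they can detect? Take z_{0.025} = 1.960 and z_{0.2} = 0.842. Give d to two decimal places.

d_min ≈ 0.65

For two independent groups of n = 37 each: d_min = (z_{α/2} + z_β)·√(2/n).
z-sum = 1.960 + 0.842 = 2.802.
d_min = 2.802 × √(2/37) = 2.802 × 0.2325 = 0.651.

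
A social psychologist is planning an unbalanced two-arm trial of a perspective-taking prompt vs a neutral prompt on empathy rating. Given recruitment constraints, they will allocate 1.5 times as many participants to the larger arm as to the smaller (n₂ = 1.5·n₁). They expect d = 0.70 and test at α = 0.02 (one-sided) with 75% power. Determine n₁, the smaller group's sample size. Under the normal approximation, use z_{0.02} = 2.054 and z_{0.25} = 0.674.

n₁ = 26

With allocation ratio k = n₂/n₁ = 1.5, Var(x̄₁−x̄₂) = σ²(1/n₁ + 1/(k·n₁)) = σ²·(k+1)/(k·n₁).
So n₁ = (1 + 1/k)·((z_{α} + z_β)/d)² = 1.667 × (2.728/0.70)².
n₁ = 1.667 × 15.19 = 25.3.
Round up: n₁ = 26, giving n₂ = 1.5 × 26 = 39.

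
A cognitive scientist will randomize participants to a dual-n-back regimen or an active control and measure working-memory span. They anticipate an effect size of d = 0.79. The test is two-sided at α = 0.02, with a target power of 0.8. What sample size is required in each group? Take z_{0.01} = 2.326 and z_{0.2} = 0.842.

n = 33 per group

For two independent groups with equal n: n = 2·((z_{α/2} + z_β) / d)².
z_{α/2} + z_β = 2.326 + 0.842 = 3.168.
n = 2 × (3.168 / 0.79)² = 2 × 4.010² = 2 × 16.08 = 32.2.
Round up to the next whole participant.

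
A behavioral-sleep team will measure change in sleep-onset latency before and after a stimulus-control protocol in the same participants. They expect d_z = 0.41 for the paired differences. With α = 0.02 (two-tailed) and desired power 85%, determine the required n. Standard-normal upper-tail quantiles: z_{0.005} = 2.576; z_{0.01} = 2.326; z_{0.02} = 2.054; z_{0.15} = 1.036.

n = 68 pairs

For a paired (one-sample on differences) test: n = ((z_{α/2} + z_β) / d)².
z_{α/2} + z_β = 2.326 + 1.036 = 3.362.
n = (3.362 / 0.41)² = 8.200² = 67.24.
Round up.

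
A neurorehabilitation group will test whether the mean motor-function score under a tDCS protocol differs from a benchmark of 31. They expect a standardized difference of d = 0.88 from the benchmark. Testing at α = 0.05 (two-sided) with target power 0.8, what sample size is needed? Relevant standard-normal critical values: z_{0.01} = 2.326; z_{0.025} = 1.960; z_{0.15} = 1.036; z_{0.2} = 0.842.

n = 11

For a one-sample test: n = ((z_{α/2} + z_β) / d)².
z_{α/2} + z_β = 1.960 + 0.842 = 2.802.
n = (2.802 / 0.88)² = 3.184² = 10.14.
Round up.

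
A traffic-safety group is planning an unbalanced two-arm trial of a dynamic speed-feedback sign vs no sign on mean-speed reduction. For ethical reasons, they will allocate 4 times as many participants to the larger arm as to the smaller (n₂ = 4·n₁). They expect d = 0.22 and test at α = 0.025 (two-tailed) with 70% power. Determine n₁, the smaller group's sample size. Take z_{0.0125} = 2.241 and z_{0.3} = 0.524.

With allocation ratio k = n₂/n₁ = 4, Var(x̄₁−x̄₂) = σ²(1/n₁ + 1/(k·n₁)) = σ²·(k+1)/(k·n₁).
So n₁ = (1 + 1/k)·((z_{α/2} + z_β)/d)² = 1.250 × (2.765/0.22)².
n₁ = 1.250 × 157.96 = 197.4.
Round up: n₁ = 198, giving n₂ = 4 × 198 = 792.

n₁ = 198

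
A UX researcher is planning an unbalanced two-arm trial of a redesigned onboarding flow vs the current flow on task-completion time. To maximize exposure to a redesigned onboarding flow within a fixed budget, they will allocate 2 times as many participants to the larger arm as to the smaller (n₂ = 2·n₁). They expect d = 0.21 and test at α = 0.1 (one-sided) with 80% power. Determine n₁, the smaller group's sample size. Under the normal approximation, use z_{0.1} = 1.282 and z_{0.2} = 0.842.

With allocation ratio k = n₂/n₁ = 2, Var(x̄₁−x̄₂) = σ²(1/n₁ + 1/(k·n₁)) = σ²·(k+1)/(k·n₁).
So n₁ = (1 + 1/k)·((z_{α} + z_β)/d)² = 1.500 × (2.124/0.21)².
n₁ = 1.500 × 102.30 = 153.4.
Round up: n₁ = 154, giving n₂ = 2 × 154 = 308.

n₁ = 154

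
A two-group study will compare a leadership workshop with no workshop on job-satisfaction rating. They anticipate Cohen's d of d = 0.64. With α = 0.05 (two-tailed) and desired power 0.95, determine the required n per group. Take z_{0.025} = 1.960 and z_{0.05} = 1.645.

For two independent groups with equal n: n = 2·((z_{α/2} + z_β) / d)².
z_{α/2} + z_β = 1.960 + 1.645 = 3.605.
n = 2 × (3.605 / 0.64)² = 2 × 5.633² = 2 × 31.73 = 63.5.
Round up to the next whole participant.

n = 64 per group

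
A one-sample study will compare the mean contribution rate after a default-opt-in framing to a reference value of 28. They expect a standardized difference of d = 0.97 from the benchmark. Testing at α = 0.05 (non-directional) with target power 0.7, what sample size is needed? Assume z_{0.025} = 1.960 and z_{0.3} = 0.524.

n = 7

For a one-sample test: n = ((z_{α/2} + z_β) / d)².
z_{α/2} + z_β = 1.960 + 0.524 = 2.484.
n = (2.484 / 0.97)² = 2.561² = 6.56.
Round up.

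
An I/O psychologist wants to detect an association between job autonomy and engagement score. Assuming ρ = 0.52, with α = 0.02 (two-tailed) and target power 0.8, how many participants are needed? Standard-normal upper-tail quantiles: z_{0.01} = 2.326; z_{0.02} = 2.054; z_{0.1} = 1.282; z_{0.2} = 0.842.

Fisher's z: C = ½·ln((1+r)/(1−r)) = ½·ln(3.1667) = 0.5763.
n = ((z_{α/2} + z_β)/C)² + 3.
(2.326 + 0.842) / 0.5763 = 3.168 / 0.5763 = 5.497.
n = 5.497² + 3 = 30.22 + 3 = 33.2.
Round up.

n = 34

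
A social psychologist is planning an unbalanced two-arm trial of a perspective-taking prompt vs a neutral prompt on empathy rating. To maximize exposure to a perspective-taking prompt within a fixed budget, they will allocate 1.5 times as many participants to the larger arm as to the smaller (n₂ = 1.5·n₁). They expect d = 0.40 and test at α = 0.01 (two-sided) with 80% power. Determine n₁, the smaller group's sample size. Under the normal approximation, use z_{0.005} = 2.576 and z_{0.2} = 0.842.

n₁ = 122

With allocation ratio k = n₂/n₁ = 1.5, Var(x̄₁−x̄₂) = σ²(1/n₁ + 1/(k·n₁)) = σ²·(k+1)/(k·n₁).
So n₁ = (1 + 1/k)·((z_{α/2} + z_β)/d)² = 1.667 × (3.418/0.40)².
n₁ = 1.667 × 73.02 = 121.7.
Round up: n₁ = 122, giving n₂ = 1.5 × 122 = 183.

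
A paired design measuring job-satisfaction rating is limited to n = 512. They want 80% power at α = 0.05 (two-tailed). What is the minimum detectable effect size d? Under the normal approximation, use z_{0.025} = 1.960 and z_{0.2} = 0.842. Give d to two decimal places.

For a single sample (or paired design) of n = 512: d_min = (z_{α/2} + z_β)/√n.
z-sum = 1.960 + 0.842 = 2.802.
d_min = 2.802 / √512 = 2.802 / 22.627 = 0.124.

d_min ≈ 0.12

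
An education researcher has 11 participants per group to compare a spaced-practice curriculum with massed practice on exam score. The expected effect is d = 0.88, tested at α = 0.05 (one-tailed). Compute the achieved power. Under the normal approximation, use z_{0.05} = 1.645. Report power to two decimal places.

For two equal groups, power = Φ(d·√(n/2) − z_{α}).
d·√(n/2) = 0.88 × √(11/2) = 0.88 × 2.345 = 2.064.
z_β = 2.064 − 1.645 = 0.419.
Power = Φ(0.419) = 0.662.

power ≈ 0.66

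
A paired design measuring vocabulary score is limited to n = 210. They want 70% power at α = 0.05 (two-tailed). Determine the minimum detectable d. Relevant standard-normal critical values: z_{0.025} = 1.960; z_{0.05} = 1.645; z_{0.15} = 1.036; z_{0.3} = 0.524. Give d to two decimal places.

For a single sample (or paired design) of n = 210: d_min = (z_{α/2} + z_β)/√n.
z-sum = 1.960 + 0.524 = 2.484.
d_min = 2.484 / √210 = 2.484 / 14.491 = 0.171.

d_min ≈ 0.17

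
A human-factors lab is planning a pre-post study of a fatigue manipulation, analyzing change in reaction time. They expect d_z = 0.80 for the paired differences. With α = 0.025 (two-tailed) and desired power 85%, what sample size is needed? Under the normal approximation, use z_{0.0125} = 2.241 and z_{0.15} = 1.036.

For a paired (one-sample on differences) test: n = ((z_{α/2} + z_β) / d)².
z_{α/2} + z_β = 2.241 + 1.036 = 3.277.
n = (3.277 / 0.80)² = 4.096² = 16.78.
Round up.

n = 17 pairs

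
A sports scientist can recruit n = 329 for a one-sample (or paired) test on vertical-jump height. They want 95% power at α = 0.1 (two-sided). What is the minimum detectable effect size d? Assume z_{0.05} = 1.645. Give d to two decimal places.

d_min ≈ 0.18

For a single sample (or paired design) of n = 329: d_min = (z_{α/2} + z_β)/√n.
z-sum = 1.645 + 1.645 = 3.290.
d_min = 3.290 / √329 = 3.290 / 18.138 = 0.181.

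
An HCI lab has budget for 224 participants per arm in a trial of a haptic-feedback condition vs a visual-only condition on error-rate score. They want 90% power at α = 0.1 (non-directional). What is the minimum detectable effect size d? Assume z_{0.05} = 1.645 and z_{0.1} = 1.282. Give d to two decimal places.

For two independent groups of n = 224 each: d_min = (z_{α/2} + z_β)·√(2/n).
z-sum = 1.645 + 1.282 = 2.927.
d_min = 2.927 × √(2/224) = 2.927 × 0.0945 = 0.277.

d_min ≈ 0.28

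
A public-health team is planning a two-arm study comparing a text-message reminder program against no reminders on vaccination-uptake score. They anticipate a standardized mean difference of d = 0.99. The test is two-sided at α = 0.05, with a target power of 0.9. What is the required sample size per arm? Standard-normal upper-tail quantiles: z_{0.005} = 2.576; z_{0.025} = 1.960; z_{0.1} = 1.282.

n = 22 per group

For two independent groups with equal n: n = 2·((z_{α/2} + z_β) / d)².
z_{α/2} + z_β = 1.960 + 1.282 = 3.242.
n = 2 × (3.242 / 0.99)² = 2 × 3.275² = 2 × 10.72 = 21.4.
Round up to the next whole participant.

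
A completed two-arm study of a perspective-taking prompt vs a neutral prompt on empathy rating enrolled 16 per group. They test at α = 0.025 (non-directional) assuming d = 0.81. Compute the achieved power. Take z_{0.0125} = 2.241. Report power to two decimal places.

For two equal groups, power = Φ(d·√(n/2) − z_{α/2}).
d·√(n/2) = 0.81 × √(16/2) = 0.81 × 2.828 = 2.291.
z_β = 2.291 − 2.241 = 0.050.
Power = Φ(0.050) = 0.520.

power ≈ 0.52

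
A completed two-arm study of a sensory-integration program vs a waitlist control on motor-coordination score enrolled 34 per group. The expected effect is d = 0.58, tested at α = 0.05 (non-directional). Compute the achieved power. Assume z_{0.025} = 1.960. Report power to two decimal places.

For two equal groups, power = Φ(d·√(n/2) − z_{α/2}).
d·√(n/2) = 0.58 × √(34/2) = 0.58 × 4.123 = 2.391.
z_β = 2.391 − 1.960 = 0.431.
Power = Φ(0.431) = 0.667.

power ≈ 0.67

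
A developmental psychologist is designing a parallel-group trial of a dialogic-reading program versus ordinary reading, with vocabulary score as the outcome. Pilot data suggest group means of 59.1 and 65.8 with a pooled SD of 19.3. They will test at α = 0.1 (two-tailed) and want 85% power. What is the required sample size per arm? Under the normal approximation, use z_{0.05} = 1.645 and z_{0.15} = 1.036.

n = 120 per group

Cohen's d = |M₁ − M₂| / SD_pooled = |59.1 − 65.8| / 19.3 = 6.7 / 19.3 = 0.347.
For two independent groups with equal n: n = 2·((z_{α/2} + z_β) / d)².
z_{α/2} + z_β = 1.645 + 1.036 = 2.681.
n = 2 × (2.681 / 0.347)² = 2 × 7.726² = 2 × 59.69 = 119.4.
Round up to the next whole participant.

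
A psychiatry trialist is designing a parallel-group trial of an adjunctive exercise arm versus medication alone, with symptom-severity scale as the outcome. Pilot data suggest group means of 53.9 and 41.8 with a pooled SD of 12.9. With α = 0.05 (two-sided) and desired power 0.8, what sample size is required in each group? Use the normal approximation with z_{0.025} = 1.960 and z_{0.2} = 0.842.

n = 18 per group

Cohen's d = |M₁ − M₂| / SD_pooled = |53.9 − 41.8| / 12.9 = 12.1 / 12.9 = 0.938.
For two independent groups with equal n: n = 2·((z_{α/2} + z_β) / d)².
z_{α/2} + z_β = 1.960 + 0.842 = 2.802.
n = 2 × (2.802 / 0.938)² = 2 × 2.987² = 2 × 8.92 = 17.8.
Round up to the next whole participant.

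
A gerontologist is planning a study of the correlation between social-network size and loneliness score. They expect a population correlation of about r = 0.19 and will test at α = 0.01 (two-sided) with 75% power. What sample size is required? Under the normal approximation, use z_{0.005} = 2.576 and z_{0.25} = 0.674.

Fisher's z: C = ½·ln((1+r)/(1−r)) = ½·ln(1.4691) = 0.1923.
n = ((z_{α/2} + z_β)/C)² + 3.
(2.576 + 0.674) / 0.1923 = 3.250 / 0.1923 = 16.901.
n = 16.901² + 3 = 285.63 + 3 = 288.6.
Round up.

n = 289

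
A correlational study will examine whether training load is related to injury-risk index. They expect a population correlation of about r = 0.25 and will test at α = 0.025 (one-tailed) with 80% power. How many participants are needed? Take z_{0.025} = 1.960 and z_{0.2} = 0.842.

n = 124

Fisher's z: C = ½·ln((1+r)/(1−r)) = ½·ln(1.6667) = 0.2554.
n = ((z_{α} + z_β)/C)² + 3.
(1.960 + 0.842) / 0.2554 = 2.802 / 0.2554 = 10.971.
n = 10.971² + 3 = 120.36 + 3 = 123.4.
Round up.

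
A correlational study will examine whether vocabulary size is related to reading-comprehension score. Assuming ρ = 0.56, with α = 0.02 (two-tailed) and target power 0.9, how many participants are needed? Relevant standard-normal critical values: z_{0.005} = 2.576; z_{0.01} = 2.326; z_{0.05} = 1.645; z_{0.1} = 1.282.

Fisher's z: C = ½·ln((1+r)/(1−r)) = ½·ln(3.5455) = 0.6328.
n = ((z_{α/2} + z_β)/C)² + 3.
(2.326 + 1.282) / 0.6328 = 3.608 / 0.6328 = 5.702.
n = 5.702² + 3 = 32.51 + 3 = 35.5.
Round up.

n = 36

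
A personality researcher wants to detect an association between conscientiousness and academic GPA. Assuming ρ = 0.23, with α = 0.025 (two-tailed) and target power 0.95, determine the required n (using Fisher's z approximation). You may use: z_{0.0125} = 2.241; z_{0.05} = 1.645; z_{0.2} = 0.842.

n = 279

Fisher's z: C = ½·ln((1+r)/(1−r)) = ½·ln(1.5974) = 0.2342.
n = ((z_{α/2} + z_β)/C)² + 3.
(2.241 + 1.645) / 0.2342 = 3.886 / 0.2342 = 16.593.
n = 16.593² + 3 = 275.32 + 3 = 278.3.
Round up.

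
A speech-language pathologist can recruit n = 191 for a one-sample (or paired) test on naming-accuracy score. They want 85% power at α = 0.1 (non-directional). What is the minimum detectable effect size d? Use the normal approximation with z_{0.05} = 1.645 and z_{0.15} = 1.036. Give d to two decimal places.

For a single sample (or paired design) of n = 191: d_min = (z_{α/2} + z_β)/√n.
z-sum = 1.645 + 1.036 = 2.681.
d_min = 2.681 / √191 = 2.681 / 13.820 = 0.194.

d_min ≈ 0.19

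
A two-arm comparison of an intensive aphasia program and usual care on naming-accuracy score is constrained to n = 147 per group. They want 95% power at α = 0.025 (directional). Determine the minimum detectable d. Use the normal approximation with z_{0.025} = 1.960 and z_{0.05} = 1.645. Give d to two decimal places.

For two independent groups of n = 147 each: d_min = (z_{α} + z_β)·√(2/n).
z-sum = 1.960 + 1.645 = 3.605.
d_min = 3.605 × √(2/147) = 3.605 × 0.1166 = 0.420.

d_min ≈ 0.42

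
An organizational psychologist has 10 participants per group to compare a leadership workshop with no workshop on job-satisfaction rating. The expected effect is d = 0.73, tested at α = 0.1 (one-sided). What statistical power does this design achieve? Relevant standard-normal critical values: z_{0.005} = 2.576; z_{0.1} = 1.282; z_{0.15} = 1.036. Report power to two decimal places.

power ≈ 0.64

For two equal groups, power = Φ(d·√(n/2) − z_{α}).
d·√(n/2) = 0.73 × √(10/2) = 0.73 × 2.236 = 1.632.
z_β = 1.632 − 1.282 = 0.350.
Power = Φ(0.350) = 0.637.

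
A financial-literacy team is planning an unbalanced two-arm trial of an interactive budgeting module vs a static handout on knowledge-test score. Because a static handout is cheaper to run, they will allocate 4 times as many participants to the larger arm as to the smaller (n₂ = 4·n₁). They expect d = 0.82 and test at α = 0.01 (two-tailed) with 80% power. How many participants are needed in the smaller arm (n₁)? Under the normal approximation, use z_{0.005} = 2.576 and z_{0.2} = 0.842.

With allocation ratio k = n₂/n₁ = 4, Var(x̄₁−x̄₂) = σ²(1/n₁ + 1/(k·n₁)) = σ²·(k+1)/(k·n₁).
So n₁ = (1 + 1/k)·((z_{α/2} + z_β)/d)² = 1.250 × (3.418/0.82)².
n₁ = 1.250 × 17.37 = 21.7.
Round up: n₁ = 22, giving n₂ = 4 × 22 = 88.

n₁ = 22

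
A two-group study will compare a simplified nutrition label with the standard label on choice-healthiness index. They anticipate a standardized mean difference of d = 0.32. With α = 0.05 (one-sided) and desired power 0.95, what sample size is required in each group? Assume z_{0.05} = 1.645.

n = 212 per group

For two independent groups with equal n: n = 2·((z_{α} + z_β) / d)².
z_{α} + z_β = 1.645 + 1.645 = 3.290.
n = 2 × (3.290 / 0.32)² = 2 × 10.281² = 2 × 105.70 = 211.4.
Round up to the next whole participant.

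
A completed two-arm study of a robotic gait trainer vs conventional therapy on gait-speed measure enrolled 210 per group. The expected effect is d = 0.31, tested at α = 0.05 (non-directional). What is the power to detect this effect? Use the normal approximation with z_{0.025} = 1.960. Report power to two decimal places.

For two equal groups, power = Φ(d·√(n/2) − z_{α/2}).
d·√(n/2) = 0.31 × √(210/2) = 0.31 × 10.247 = 3.177.
z_β = 3.177 − 1.960 = 1.217.
Power = Φ(1.217) = 0.888.

power ≈ 0.89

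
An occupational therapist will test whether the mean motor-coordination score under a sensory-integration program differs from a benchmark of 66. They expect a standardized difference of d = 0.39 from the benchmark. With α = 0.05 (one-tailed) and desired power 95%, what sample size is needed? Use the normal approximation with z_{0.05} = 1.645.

For a one-sample test: n = ((z_{α} + z_β) / d)².
z_{α} + z_β = 1.645 + 1.645 = 3.290.
n = (3.290 / 0.39)² = 8.436² = 71.16.
Round up.

n = 72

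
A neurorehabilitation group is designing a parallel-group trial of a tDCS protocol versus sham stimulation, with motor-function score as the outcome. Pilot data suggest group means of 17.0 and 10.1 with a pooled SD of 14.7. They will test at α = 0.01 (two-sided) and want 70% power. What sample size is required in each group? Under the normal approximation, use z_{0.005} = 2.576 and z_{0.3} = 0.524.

Cohen's d = |M₁ − M₂| / SD_pooled = |17.0 − 10.1| / 14.7 = 6.9 / 14.7 = 0.469.
For two independent groups with equal n: n = 2·((z_{α/2} + z_β) / d)².
z_{α/2} + z_β = 2.576 + 0.524 = 3.100.
n = 2 × (3.100 / 0.469)² = 2 × 6.610² = 2 × 43.69 = 87.4.
Round up to the next whole participant.

n = 88 per group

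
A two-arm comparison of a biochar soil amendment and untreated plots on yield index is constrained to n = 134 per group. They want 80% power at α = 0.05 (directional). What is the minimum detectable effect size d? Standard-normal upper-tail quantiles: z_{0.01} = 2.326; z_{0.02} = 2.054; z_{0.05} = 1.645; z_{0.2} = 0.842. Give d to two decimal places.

d_min ≈ 0.30

For two independent groups of n = 134 each: d_min = (z_{α} + z_β)·√(2/n).
z-sum = 1.645 + 0.842 = 2.487.
d_min = 2.487 × √(2/134) = 2.487 × 0.1222 = 0.304.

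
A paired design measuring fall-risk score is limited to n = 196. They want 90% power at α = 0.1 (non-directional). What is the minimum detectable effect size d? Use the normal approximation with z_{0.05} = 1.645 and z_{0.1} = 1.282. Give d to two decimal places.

d_min ≈ 0.21

For a single sample (or paired design) of n = 196: d_min = (z_{α/2} + z_β)/√n.
z-sum = 1.645 + 1.282 = 2.927.
d_min = 2.927 / √196 = 2.927 / 14.000 = 0.209.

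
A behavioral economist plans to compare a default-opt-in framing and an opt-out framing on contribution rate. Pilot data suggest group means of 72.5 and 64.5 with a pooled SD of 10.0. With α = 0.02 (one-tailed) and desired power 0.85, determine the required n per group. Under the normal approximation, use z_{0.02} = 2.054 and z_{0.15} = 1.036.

Cohen's d = |M₁ − M₂| / SD_pooled = |72.5 − 64.5| / 10.0 = 8.0 / 10.0 = 0.800.
For two independent groups with equal n: n = 2·((z_{α} + z_β) / d)².
z_{α} + z_β = 2.054 + 1.036 = 3.090.
n = 2 × (3.090 / 0.800)² = 2 × 3.862² = 2 × 14.92 = 29.8.
Round up to the next whole participant.

n = 30 per group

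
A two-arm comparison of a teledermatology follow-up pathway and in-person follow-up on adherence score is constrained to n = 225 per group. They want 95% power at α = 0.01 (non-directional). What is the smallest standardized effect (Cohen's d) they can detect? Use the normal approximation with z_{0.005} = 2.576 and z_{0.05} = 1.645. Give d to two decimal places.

d_min ≈ 0.40

For two independent groups of n = 225 each: d_min = (z_{α/2} + z_β)·√(2/n).
z-sum = 2.576 + 1.645 = 4.221.
d_min = 4.221 × √(2/225) = 4.221 × 0.0943 = 0.398.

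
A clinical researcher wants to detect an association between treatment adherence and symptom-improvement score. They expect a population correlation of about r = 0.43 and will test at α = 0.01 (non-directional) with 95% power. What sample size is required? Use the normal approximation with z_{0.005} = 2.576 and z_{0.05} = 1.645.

Fisher's z: C = ½·ln((1+r)/(1−r)) = ½·ln(2.5088) = 0.4599.
n = ((z_{α/2} + z_β)/C)² + 3.
(2.576 + 1.645) / 0.4599 = 4.221 / 0.4599 = 9.178.
n = 9.178² + 3 = 84.24 + 3 = 87.2.
Round up.

n = 88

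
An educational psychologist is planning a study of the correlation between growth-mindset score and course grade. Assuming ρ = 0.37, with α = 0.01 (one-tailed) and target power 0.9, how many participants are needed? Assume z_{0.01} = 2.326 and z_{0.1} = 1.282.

Fisher's z: C = ½·ln((1+r)/(1−r)) = ½·ln(2.1746) = 0.3884.
n = ((z_{α} + z_β)/C)² + 3.
(2.326 + 1.282) / 0.3884 = 3.608 / 0.3884 = 9.289.
n = 9.289² + 3 = 86.29 + 3 = 89.3.
Round up.

n = 90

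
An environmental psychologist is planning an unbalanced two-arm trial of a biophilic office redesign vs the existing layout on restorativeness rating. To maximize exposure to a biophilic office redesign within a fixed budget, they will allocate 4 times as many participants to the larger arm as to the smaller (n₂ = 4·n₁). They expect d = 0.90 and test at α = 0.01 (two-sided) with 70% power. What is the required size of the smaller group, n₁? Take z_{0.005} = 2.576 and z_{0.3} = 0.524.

n₁ = 15

With allocation ratio k = n₂/n₁ = 4, Var(x̄₁−x̄₂) = σ²(1/n₁ + 1/(k·n₁)) = σ²·(k+1)/(k·n₁).
So n₁ = (1 + 1/k)·((z_{α/2} + z_β)/d)² = 1.250 × (3.100/0.90)².
n₁ = 1.250 × 11.86 = 14.8.
Round up: n₁ = 15, giving n₂ = 4 × 15 = 60.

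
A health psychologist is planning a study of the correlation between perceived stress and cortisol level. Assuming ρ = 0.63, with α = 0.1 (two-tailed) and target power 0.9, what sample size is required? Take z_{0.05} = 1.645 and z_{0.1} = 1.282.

n = 19

Fisher's z: C = ½·ln((1+r)/(1−r)) = ½·ln(4.4054) = 0.7414.
n = ((z_{α/2} + z_β)/C)² + 3.
(1.645 + 1.282) / 0.7414 = 2.927 / 0.7414 = 3.948.
n = 3.948² + 3 = 15.59 + 3 = 18.6.
Round up.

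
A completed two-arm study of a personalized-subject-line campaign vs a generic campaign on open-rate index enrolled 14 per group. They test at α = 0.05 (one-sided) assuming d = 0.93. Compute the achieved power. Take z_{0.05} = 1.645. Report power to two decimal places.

power ≈ 0.79

For two equal groups, power = Φ(d·√(n/2) − z_{α}).
d·√(n/2) = 0.93 × √(14/2) = 0.93 × 2.646 = 2.461.
z_β = 2.461 − 1.645 = 0.816.
Power = Φ(0.816) = 0.793.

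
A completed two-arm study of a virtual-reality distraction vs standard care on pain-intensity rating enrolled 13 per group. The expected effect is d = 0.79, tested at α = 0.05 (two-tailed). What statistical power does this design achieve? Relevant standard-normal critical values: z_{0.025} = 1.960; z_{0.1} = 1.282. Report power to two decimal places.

power ≈ 0.52

For two equal groups, power = Φ(d·√(n/2) − z_{α/2}).
d·√(n/2) = 0.79 × √(13/2) = 0.79 × 2.550 = 2.014.
z_β = 2.014 − 1.960 = 0.054.
Power = Φ(0.054) = 0.522.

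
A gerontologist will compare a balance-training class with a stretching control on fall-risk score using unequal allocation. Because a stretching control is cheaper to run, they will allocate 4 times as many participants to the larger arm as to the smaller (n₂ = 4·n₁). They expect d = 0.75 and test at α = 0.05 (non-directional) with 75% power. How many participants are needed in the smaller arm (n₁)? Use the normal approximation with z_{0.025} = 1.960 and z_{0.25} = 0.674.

With allocation ratio k = n₂/n₁ = 4, Var(x̄₁−x̄₂) = σ²(1/n₁ + 1/(k·n₁)) = σ²·(k+1)/(k·n₁).
So n₁ = (1 + 1/k)·((z_{α/2} + z_β)/d)² = 1.250 × (2.634/0.75)².
n₁ = 1.250 × 12.33 = 15.4.
Round up: n₁ = 16, giving n₂ = 4 × 16 = 64.

n₁ = 16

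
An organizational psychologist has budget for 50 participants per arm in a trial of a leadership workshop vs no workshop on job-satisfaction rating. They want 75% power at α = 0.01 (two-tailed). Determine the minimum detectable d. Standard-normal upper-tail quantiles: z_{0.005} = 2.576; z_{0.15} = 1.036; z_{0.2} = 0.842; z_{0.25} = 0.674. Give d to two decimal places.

For two independent groups of n = 50 each: d_min = (z_{α/2} + z_β)·√(2/n).
z-sum = 2.576 + 0.674 = 3.250.
d_min = 3.250 × √(2/50) = 3.250 × 0.2000 = 0.650.

d_min ≈ 0.65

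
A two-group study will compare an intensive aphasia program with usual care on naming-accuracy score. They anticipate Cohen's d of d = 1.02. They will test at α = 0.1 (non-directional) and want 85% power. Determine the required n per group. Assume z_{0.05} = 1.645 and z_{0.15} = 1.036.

For two independent groups with equal n: n = 2·((z_{α/2} + z_β) / d)².
z_{α/2} + z_β = 1.645 + 1.036 = 2.681.
n = 2 × (2.681 / 1.02)² = 2 × 2.628² = 2 × 6.91 = 13.8.
Round up to the next whole participant.

n = 14 per group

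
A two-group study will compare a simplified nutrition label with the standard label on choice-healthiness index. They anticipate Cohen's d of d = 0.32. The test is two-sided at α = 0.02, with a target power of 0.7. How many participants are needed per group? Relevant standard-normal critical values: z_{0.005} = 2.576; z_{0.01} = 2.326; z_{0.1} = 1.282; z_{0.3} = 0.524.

n = 159 per group

For two independent groups with equal n: n = 2·((z_{α/2} + z_β) / d)².
z_{α/2} + z_β = 2.326 + 0.524 = 2.850.
n = 2 × (2.850 / 0.32)² = 2 × 8.906² = 2 × 79.32 = 158.6.
Round up to the next whole participant.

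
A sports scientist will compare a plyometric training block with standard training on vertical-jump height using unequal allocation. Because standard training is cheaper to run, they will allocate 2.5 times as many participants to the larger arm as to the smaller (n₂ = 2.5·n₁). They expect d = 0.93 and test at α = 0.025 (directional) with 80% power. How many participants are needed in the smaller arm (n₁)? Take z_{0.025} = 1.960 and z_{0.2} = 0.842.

With allocation ratio k = n₂/n₁ = 2.5, Var(x̄₁−x̄₂) = σ²(1/n₁ + 1/(k·n₁)) = σ²·(k+1)/(k·n₁).
So n₁ = (1 + 1/k)·((z_{α} + z_β)/d)² = 1.400 × (2.802/0.93)².
n₁ = 1.400 × 9.08 = 12.7.
Round up: n₁ = 13, giving n₂ = ⌈2.5 × 13⌉ = ⌈32.5⌉ = 33.

n₁ = 13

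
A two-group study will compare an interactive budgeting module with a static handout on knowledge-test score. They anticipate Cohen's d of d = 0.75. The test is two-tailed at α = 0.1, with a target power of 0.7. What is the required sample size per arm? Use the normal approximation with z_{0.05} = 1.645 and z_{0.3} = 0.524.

n = 17 per group

For two independent groups with equal n: n = 2·((z_{α/2} + z_β) / d)².
z_{α/2} + z_β = 1.645 + 0.524 = 2.169.
n = 2 × (2.169 / 0.75)² = 2 × 2.892² = 2 × 8.36 = 16.7.
Round up to the next whole participant.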